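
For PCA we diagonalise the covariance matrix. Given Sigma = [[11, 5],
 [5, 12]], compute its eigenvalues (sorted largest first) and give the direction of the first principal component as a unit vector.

Step 1 — characteristic polynomial of 2×2 Sigma:
  det(Sigma - λI) = λ² - trace · λ + det = 0.
  trace = 11 + 12 = 23, det = 11·12 - (5)² = 107.
Step 2 — discriminant:
  Δ = trace² - 4·det = 529 - 428 = 101.
Step 3 — eigenvalues:
  λ = (trace ± √Δ)/2 = (23 ± 10.0499)/2,
  λ_1 = 16.5249,  λ_2 = 6.4751.

Step 4 — unit eigenvector for λ_1: solve (Sigma - λ_1 I)v = 0. First row:
  (11 - 16.5249)·v_x + (5)·v_y = 0, i.e. (-5.5249)·v_x + (5)·v_y = 0,
  so v ∝ (b, λ_1 - a) = (5, 5.5249) = u.
  ||u|| = √((5)² + (5.5249)²) = √(55.5249) ≈ 7.4515,
  v_1 = u/||u|| ≈ (0.671, 0.7415) (||v_1|| = 1).

λ_1 = 16.5249,  λ_2 = 6.4751;  v_1 ≈ (0.671, 0.7415)


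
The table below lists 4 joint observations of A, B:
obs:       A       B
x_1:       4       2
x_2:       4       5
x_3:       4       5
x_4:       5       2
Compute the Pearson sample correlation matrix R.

Step 1 — column means:
  mean(A) = (4 + 4 + 4 + 5) / 4 = 17/4 = 4.25
  mean(B) = (2 + 5 + 5 + 2) / 4 = 14/4 = 3.5

Step 2 — sample variances and covariances s[i,j] = (1/(n-1)) · Σ_k (x_{k,i} - mean_i) · (x_{k,j} - mean_j), with n-1 = 3:
  s[A,A] = ((-0.25)·(-0.25) + (-0.25)·(-0.25) + (-0.25)·(-0.25) + (0.75)·(0.75)) / 3 = 0.75/3 = 0.25
  s[A,B] = ((-0.25)·(-1.5) + (-0.25)·(1.5) + (-0.25)·(1.5) + (0.75)·(-1.5)) / 3 = -1.5/3 = -0.5
  s[B,B] = ((-1.5)·(-1.5) + (1.5)·(1.5) + (1.5)·(1.5) + (-1.5)·(-1.5)) / 3 = 9/3 = 3
  Sample standard deviations s_i = √(s[i,i]):
  s(A) = √(0.25) = 0.5
  s(B) = √(3) = 1.7321

Step 3 — r_{ij} = s_{ij} / (s_i · s_j):
  r[A,A] = 1 (diagonal).
  r[A,B] = -0.5 / (0.5 · 1.7321) = -0.5 / 0.866 = -0.5774
  r[B,B] = 1 (diagonal).

R is symmetric with unit diagonal. Assembling:

R = [[1, -0.5774],
 [-0.5774, 1]]


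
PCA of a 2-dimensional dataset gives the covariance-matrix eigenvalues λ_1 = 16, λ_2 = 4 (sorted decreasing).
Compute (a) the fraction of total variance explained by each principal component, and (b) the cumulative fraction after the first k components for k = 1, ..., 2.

Step 1 — total variance = trace(Sigma) = Σ λ_i = 16 + 4 = 20.

Step 2 — fraction explained by component i = λ_i / Σ λ:
  PC1: 16/20 = 0.8
  PC2: 4/20 = 0.2

Step 3 — cumulative fraction after k components = (λ_1 + ... + λ_k) / Σ λ:
  k = 1: 16/20 = 0.8
  k = 2: (16 + 4)/20 = 20/20 = 1

Summary (fraction, with percent):

explained: PC1 0.8 (80%), PC2 0.2 (20%);  cumulative: 0.8, 1


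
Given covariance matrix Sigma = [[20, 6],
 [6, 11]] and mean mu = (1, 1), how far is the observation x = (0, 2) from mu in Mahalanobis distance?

Step 1 — centre the observation: (x - mu) = (-1, 1).

Step 2 — invert Sigma. det(Sigma) = 20·11 - (6)² = 184.
  Sigma^{-1} = (1/det) · [[d, -b], [-b, a]] = [[0.0598, -0.0326],
 [-0.0326, 0.1087]].

Step 3 — form the quadratic (x - mu)^T · Sigma^{-1} · (x - mu):
  Sigma^{-1} · (x - mu) = (-0.0924, 0.1413).
  (x - mu)^T · [Sigma^{-1} · (x - mu)] = (-1)·(-0.0924) + (1)·(0.1413) = 0.2337.

Step 4 — take square root: d = √(0.2337) ≈ 0.4834.

d(x, mu) = √(0.2337) ≈ 0.4834


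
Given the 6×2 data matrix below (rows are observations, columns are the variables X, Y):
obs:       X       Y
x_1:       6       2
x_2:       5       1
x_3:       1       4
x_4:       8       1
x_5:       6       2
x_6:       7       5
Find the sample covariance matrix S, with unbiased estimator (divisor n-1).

Step 1 — column means:
  mean(X) = (6 + 5 + 1 + 8 + 6 + 7) / 6 = 33/6 = 5.5
  mean(Y) = (2 + 1 + 4 + 1 + 2 + 5) / 6 = 15/6 = 2.5

Step 2 — sample covariance S[i,j] = (1/(n-1)) · Σ_k (x_{k,i} - mean_i) · (x_{k,j} - mean_j), with n-1 = 5.
  S[X,X] = ((0.5)·(0.5) + (-0.5)·(-0.5) + (-4.5)·(-4.5) + (2.5)·(2.5) + (0.5)·(0.5) + (1.5)·(1.5)) / 5 = 29.5/5 = 5.9
  S[X,Y] = ((0.5)·(-0.5) + (-0.5)·(-1.5) + (-4.5)·(1.5) + (2.5)·(-1.5) + (0.5)·(-0.5) + (1.5)·(2.5)) / 5 = -6.5/5 = -1.3
  S[Y,Y] = ((-0.5)·(-0.5) + (-1.5)·(-1.5) + (1.5)·(1.5) + (-1.5)·(-1.5) + (-0.5)·(-0.5) + (2.5)·(2.5)) / 5 = 13.5/5 = 2.7

S is symmetric (S[j,i] = S[i,j]). Assembling:

S = [[5.9, -1.3],
 [-1.3, 2.7]]


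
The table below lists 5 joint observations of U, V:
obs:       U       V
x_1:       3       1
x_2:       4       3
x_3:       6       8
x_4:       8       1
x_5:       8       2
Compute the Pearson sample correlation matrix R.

Step 1 — column means:
  mean(U) = (3 + 4 + 6 + 8 + 8) / 5 = 29/5 = 5.8
  mean(V) = (1 + 3 + 8 + 1 + 2) / 5 = 15/5 = 3

Step 2 — sample variances and covariances s[i,j] = (1/(n-1)) · Σ_k (x_{k,i} - mean_i) · (x_{k,j} - mean_j), with n-1 = 4:
  s[U,U] = ((-2.8)·(-2.8) + (-1.8)·(-1.8) + (0.2)·(0.2) + (2.2)·(2.2) + (2.2)·(2.2)) / 4 = 20.8/4 = 5.2
  s[U,V] = ((-2.8)·(-2) + (-1.8)·(0) + (0.2)·(5) + (2.2)·(-2) + (2.2)·(-1)) / 4 = 0/4 = 0
  s[V,V] = ((-2)·(-2) + (0)·(0) + (5)·(5) + (-2)·(-2) + (-1)·(-1)) / 4 = 34/4 = 8.5
  Sample standard deviations s_i = √(s[i,i]):
  s(U) = √(5.2) = 2.2804
  s(V) = √(8.5) = 2.9155

Step 3 — r_{ij} = s_{ij} / (s_i · s_j):
  r[U,U] = 1 (diagonal).
  r[U,V] = 0 / (2.2804 · 2.9155) = 0 / 6.6483 = 0
  r[V,V] = 1 (diagonal).

R is symmetric with unit diagonal. Assembling:

R = [[1, 0],
 [0, 1]]


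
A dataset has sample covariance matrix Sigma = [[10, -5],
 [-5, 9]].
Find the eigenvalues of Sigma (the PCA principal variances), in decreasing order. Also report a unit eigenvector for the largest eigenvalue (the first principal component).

Step 1 — characteristic polynomial of 2×2 Sigma:
  det(Sigma - λI) = λ² - trace · λ + det = 0.
  trace = 10 + 9 = 19, det = 10·9 - (-5)² = 65.
Step 2 — discriminant:
  Δ = trace² - 4·det = 361 - 260 = 101.
Step 3 — eigenvalues:
  λ = (trace ± √Δ)/2 = (19 ± 10.0499)/2,
  λ_1 = 14.5249,  λ_2 = 4.4751.

Step 4 — unit eigenvector for λ_1: solve (Sigma - λ_1 I)v = 0. First row:
  (10 - 14.5249)·v_x + (-5)·v_y = 0, i.e. (-4.5249)·v_x + (-5)·v_y = 0,
  so v ∝ (b, λ_1 - a) = (-5, 4.5249); multiply by -1 so the first entry is positive: u = (5, -4.5249).
  ||u|| = √((5)² + (-4.5249)²) = √(45.4751) ≈ 6.7435,
  v_1 = u/||u|| ≈ (0.7415, -0.671) (||v_1|| = 1).

λ_1 = 14.5249,  λ_2 = 4.4751;  v_1 ≈ (0.7415, -0.671)


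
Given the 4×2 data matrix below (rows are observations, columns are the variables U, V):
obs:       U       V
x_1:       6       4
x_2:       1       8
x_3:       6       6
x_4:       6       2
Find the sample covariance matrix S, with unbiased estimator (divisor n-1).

Step 1 — column means:
  mean(U) = (6 + 1 + 6 + 6) / 4 = 19/4 = 4.75
  mean(V) = (4 + 8 + 6 + 2) / 4 = 20/4 = 5

Step 2 — sample covariance S[i,j] = (1/(n-1)) · Σ_k (x_{k,i} - mean_i) · (x_{k,j} - mean_j), with n-1 = 3.
  S[U,U] = ((1.25)·(1.25) + (-3.75)·(-3.75) + (1.25)·(1.25) + (1.25)·(1.25)) / 3 = 18.75/3 = 6.25
  S[U,V] = ((1.25)·(-1) + (-3.75)·(3) + (1.25)·(1) + (1.25)·(-3)) / 3 = -15/3 = -5
  S[V,V] = ((-1)·(-1) + (3)·(3) + (1)·(1) + (-3)·(-3)) / 3 = 20/3 = 6.6667

S is symmetric (S[j,i] = S[i,j]). Assembling:

S = [[6.25, -5],
 [-5, 6.6667]]


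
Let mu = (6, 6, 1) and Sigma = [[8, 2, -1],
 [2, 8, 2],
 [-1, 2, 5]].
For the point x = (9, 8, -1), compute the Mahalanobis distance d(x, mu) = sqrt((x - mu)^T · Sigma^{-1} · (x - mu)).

Step 1 — centre the observation: (x - mu) = (3, 2, -2).

Step 2 — invert Sigma (cofactor / det for 3×3, or solve directly):
  Sigma^{-1} = [[0.1429, -0.0476, 0.0476],
 [-0.0476, 0.1548, -0.0714],
 [0.0476, -0.0714, 0.2381]].

Step 3 — form the quadratic (x - mu)^T · Sigma^{-1} · (x - mu):
  Sigma^{-1} · (x - mu) = (0.2381, 0.3095, -0.4762).
  (x - mu)^T · [Sigma^{-1} · (x - mu)] = (3)·(0.2381) + (2)·(0.3095) + (-2)·(-0.4762) = 2.2857.

Step 4 — take square root: d = √(2.2857) ≈ 1.5119.

d(x, mu) = √(2.2857) ≈ 1.5119


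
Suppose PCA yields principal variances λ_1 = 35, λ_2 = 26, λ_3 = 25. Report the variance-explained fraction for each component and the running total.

Step 1 — total variance = trace(Sigma) = Σ λ_i = 35 + 26 + 25 = 86.

Step 2 — fraction explained by component i = λ_i / Σ λ:
  PC1: 35/86 = 0.407
  PC2: 26/86 = 0.3023
  PC3: 25/86 = 0.2907

Step 3 — cumulative fraction after k components = (λ_1 + ... + λ_k) / Σ λ:
  k = 1: 35/86 = 0.407
  k = 2: (35 + 26)/86 = 61/86 = 0.7093
  k = 3: (35 + 26 + 25)/86 = 86/86 = 1

Summary (fraction, with percent):

explained: PC1 0.407 (40.7%), PC2 0.3023 (30.23%), PC3 0.2907 (29.07%);  cumulative: 0.407, 0.7093, 1


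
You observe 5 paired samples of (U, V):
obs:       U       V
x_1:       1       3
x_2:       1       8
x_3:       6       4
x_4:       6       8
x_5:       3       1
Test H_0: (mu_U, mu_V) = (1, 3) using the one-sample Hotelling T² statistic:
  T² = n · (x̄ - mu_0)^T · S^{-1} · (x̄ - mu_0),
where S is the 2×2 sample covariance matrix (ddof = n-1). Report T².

Step 1 — sample mean vector:
  mean(U) = (1 + 1 + 6 + 6 + 3) / 5 = 17/5 = 3.4
  mean(V) = (3 + 8 + 4 + 8 + 1) / 5 = 24/5 = 4.8
  x̄ = (3.4, 4.8),  deviation x̄ - mu_0 = (3.4, 4.8) - (1, 3) = (2.4, 1.8).

Step 2 — sample covariance matrix, S[i,j] = (1/(n-1)) · Σ_k (x_{k,i} - mean_i) · (x_{k,j} - mean_j), divisor n-1 = 4:
  S[U,U] = ((-2.4)·(-2.4) + (-2.4)·(-2.4) + (2.6)·(2.6) + (2.6)·(2.6) + (-0.4)·(-0.4)) / 4 = 25.2/4 = 6.3
  S[U,V] = ((-2.4)·(-1.8) + (-2.4)·(3.2) + (2.6)·(-0.8) + (2.6)·(3.2) + (-0.4)·(-3.8)) / 4 = 4.4/4 = 1.1
  S[V,V] = ((-1.8)·(-1.8) + (3.2)·(3.2) + (-0.8)·(-0.8) + (3.2)·(3.2) + (-3.8)·(-3.8)) / 4 = 38.8/4 = 9.7
  S = [[6.3, 1.1],
 [1.1, 9.7]].

Step 3 — invert S. det(S) = 6.3·9.7 - (1.1)² = 59.9.
  S^{-1} = (1/det) · [[d, -b], [-b, a]] = [[0.1619, -0.0184],
 [-0.0184, 0.1052]].

Step 4 — quadratic form (x̄ - mu_0)^T · S^{-1} · (x̄ - mu_0):
  S^{-1} · (x̄ - mu_0) = (0.3556, 0.1452),
  (x̄ - mu_0)^T · [...] = (2.4)·(0.3556) + (1.8)·(0.1452) = 1.1149.

Step 5 — scale by n: T² = 5 · 1.1149 = 5.5743.

T² ≈ 5.5743


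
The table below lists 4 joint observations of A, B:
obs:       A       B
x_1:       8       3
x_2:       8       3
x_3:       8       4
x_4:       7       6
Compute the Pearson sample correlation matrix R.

Step 1 — column means:
  mean(A) = (8 + 8 + 8 + 7) / 4 = 31/4 = 7.75
  mean(B) = (3 + 3 + 4 + 6) / 4 = 16/4 = 4

Step 2 — sample variances and covariances s[i,j] = (1/(n-1)) · Σ_k (x_{k,i} - mean_i) · (x_{k,j} - mean_j), with n-1 = 3:
  s[A,A] = ((0.25)·(0.25) + (0.25)·(0.25) + (0.25)·(0.25) + (-0.75)·(-0.75)) / 3 = 0.75/3 = 0.25
  s[A,B] = ((0.25)·(-1) + (0.25)·(-1) + (0.25)·(0) + (-0.75)·(2)) / 3 = -2/3 = -0.6667
  s[B,B] = ((-1)·(-1) + (-1)·(-1) + (0)·(0) + (2)·(2)) / 3 = 6/3 = 2
  Sample standard deviations s_i = √(s[i,i]):
  s(A) = √(0.25) = 0.5
  s(B) = √(2) = 1.4142

Step 3 — r_{ij} = s_{ij} / (s_i · s_j):
  r[A,A] = 1 (diagonal).
  r[A,B] = -0.6667 / (0.5 · 1.4142) = -0.6667 / 0.7071 = -0.9428
  r[B,B] = 1 (diagonal).

R is symmetric with unit diagonal. Assembling:

R = [[1, -0.9428],
 [-0.9428, 1]]


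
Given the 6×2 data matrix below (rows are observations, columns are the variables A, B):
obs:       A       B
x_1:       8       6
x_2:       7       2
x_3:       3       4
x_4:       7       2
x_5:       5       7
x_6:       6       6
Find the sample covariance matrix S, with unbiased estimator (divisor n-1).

Step 1 — column means:
  mean(A) = (8 + 7 + 3 + 7 + 5 + 6) / 6 = 36/6 = 6
  mean(B) = (6 + 2 + 4 + 2 + 7 + 6) / 6 = 27/6 = 4.5

Step 2 — sample covariance S[i,j] = (1/(n-1)) · Σ_k (x_{k,i} - mean_i) · (x_{k,j} - mean_j), with n-1 = 5.
  S[A,A] = ((2)·(2) + (1)·(1) + (-3)·(-3) + (1)·(1) + (-1)·(-1) + (0)·(0)) / 5 = 16/5 = 3.2
  S[A,B] = ((2)·(1.5) + (1)·(-2.5) + (-3)·(-0.5) + (1)·(-2.5) + (-1)·(2.5) + (0)·(1.5)) / 5 = -3/5 = -0.6
  S[B,B] = ((1.5)·(1.5) + (-2.5)·(-2.5) + (-0.5)·(-0.5) + (-2.5)·(-2.5) + (2.5)·(2.5) + (1.5)·(1.5)) / 5 = 23.5/5 = 4.7

S is symmetric (S[j,i] = S[i,j]). Assembling:

S = [[3.2, -0.6],
 [-0.6, 4.7]]


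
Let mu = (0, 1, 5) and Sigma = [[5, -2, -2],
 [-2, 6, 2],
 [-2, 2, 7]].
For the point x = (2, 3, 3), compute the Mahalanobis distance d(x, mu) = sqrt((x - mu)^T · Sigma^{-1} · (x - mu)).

Step 1 — centre the observation: (x - mu) = (2, 2, -2).

Step 2 — invert Sigma (cofactor / det for 3×3, or solve directly):
  Sigma^{-1} = [[0.2468, 0.0649, 0.0519],
 [0.0649, 0.2013, -0.039],
 [0.0519, -0.039, 0.1688]].

Step 3 — form the quadratic (x - mu)^T · Sigma^{-1} · (x - mu):
  Sigma^{-1} · (x - mu) = (0.5195, 0.6104, -0.3117).
  (x - mu)^T · [Sigma^{-1} · (x - mu)] = (2)·(0.5195) + (2)·(0.6104) + (-2)·(-0.3117) = 2.8831.

Step 4 — take square root: d = √(2.8831) ≈ 1.698.

d(x, mu) = √(2.8831) ≈ 1.698


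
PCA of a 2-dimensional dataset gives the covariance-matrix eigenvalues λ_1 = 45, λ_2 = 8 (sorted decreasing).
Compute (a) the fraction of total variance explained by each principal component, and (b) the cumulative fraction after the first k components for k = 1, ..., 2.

Step 1 — total variance = trace(Sigma) = Σ λ_i = 45 + 8 = 53.

Step 2 — fraction explained by component i = λ_i / Σ λ:
  PC1: 45/53 = 0.8491
  PC2: 8/53 = 0.1509

Step 3 — cumulative fraction after k components = (λ_1 + ... + λ_k) / Σ λ:
  k = 1: 45/53 = 0.8491
  k = 2: (45 + 8)/53 = 53/53 = 1

Summary (fraction, with percent):

explained: PC1 0.8491 (84.91%), PC2 0.1509 (15.09%);  cumulative: 0.8491, 1


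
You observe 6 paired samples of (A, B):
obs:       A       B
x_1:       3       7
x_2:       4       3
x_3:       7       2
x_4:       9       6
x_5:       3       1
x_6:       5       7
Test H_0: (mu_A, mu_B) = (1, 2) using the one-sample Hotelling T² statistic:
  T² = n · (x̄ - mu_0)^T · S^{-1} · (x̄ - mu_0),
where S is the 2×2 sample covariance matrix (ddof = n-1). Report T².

Step 1 — sample mean vector:
  mean(A) = (3 + 4 + 7 + 9 + 3 + 5) / 6 = 31/6 = 5.1667
  mean(B) = (7 + 3 + 2 + 6 + 1 + 7) / 6 = 26/6 = 4.3333
  x̄ = (5.1667, 4.3333),  deviation x̄ - mu_0 = (5.1667, 4.3333) - (1, 2) = (4.1667, 2.3333).

Step 2 — sample covariance matrix, S[i,j] = (1/(n-1)) · Σ_k (x_{k,i} - mean_i) · (x_{k,j} - mean_j), divisor n-1 = 5:
  S[A,A] = ((-2.1667)·(-2.1667) + (-1.1667)·(-1.1667) + (1.8333)·(1.8333) + (3.8333)·(3.8333) + (-2.1667)·(-2.1667) + (-0.1667)·(-0.1667)) / 5 = 28.8333/5 = 5.7667
  S[A,B] = ((-2.1667)·(2.6667) + (-1.1667)·(-1.3333) + (1.8333)·(-2.3333) + (3.8333)·(1.6667) + (-2.1667)·(-3.3333) + (-0.1667)·(2.6667)) / 5 = 4.6667/5 = 0.9333
  S[B,B] = ((2.6667)·(2.6667) + (-1.3333)·(-1.3333) + (-2.3333)·(-2.3333) + (1.6667)·(1.6667) + (-3.3333)·(-3.3333) + (2.6667)·(2.6667)) / 5 = 35.3333/5 = 7.0667
  S = [[5.7667, 0.9333],
 [0.9333, 7.0667]].

Step 3 — invert S. det(S) = 5.7667·7.0667 - (0.9333)² = 39.88.
  S^{-1} = (1/det) · [[d, -b], [-b, a]] = [[0.1772, -0.0234],
 [-0.0234, 0.1446]].

Step 4 — quadratic form (x̄ - mu_0)^T · S^{-1} · (x̄ - mu_0):
  S^{-1} · (x̄ - mu_0) = (0.6837, 0.2399),
  (x̄ - mu_0)^T · [...] = (4.1667)·(0.6837) + (2.3333)·(0.2399) = 3.4086.

Step 5 — scale by n: T² = 6 · 3.4086 = 20.4514.

T² ≈ 20.4514


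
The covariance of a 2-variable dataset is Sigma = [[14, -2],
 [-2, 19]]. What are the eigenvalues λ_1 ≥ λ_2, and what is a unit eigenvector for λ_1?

Step 1 — characteristic polynomial of 2×2 Sigma:
  det(Sigma - λI) = λ² - trace · λ + det = 0.
  trace = 14 + 19 = 33, det = 14·19 - (-2)² = 262.
Step 2 — discriminant:
  Δ = trace² - 4·det = 1089 - 1048 = 41.
Step 3 — eigenvalues:
  λ = (trace ± √Δ)/2 = (33 ± 6.4031)/2,
  λ_1 = 19.7016,  λ_2 = 13.2984.

Step 4 — unit eigenvector for λ_1: solve (Sigma - λ_1 I)v = 0. First row:
  (14 - 19.7016)·v_x + (-2)·v_y = 0, i.e. (-5.7016)·v_x + (-2)·v_y = 0,
  so v ∝ (b, λ_1 - a) = (-2, 5.7016); multiply by -1 so the first entry is positive: u = (2, -5.7016).
  ||u|| = √((2)² + (-5.7016)²) = √(36.5078) ≈ 6.0422,
  v_1 = u/||u|| ≈ (0.331, -0.9436) (||v_1|| = 1).

λ_1 = 19.7016,  λ_2 = 13.2984;  v_1 ≈ (0.331, -0.9436)


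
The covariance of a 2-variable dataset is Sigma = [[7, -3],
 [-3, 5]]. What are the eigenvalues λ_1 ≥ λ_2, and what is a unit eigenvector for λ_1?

Step 1 — characteristic polynomial of 2×2 Sigma:
  det(Sigma - λI) = λ² - trace · λ + det = 0.
  trace = 7 + 5 = 12, det = 7·5 - (-3)² = 26.
Step 2 — discriminant:
  Δ = trace² - 4·det = 144 - 104 = 40.
Step 3 — eigenvalues:
  λ = (trace ± √Δ)/2 = (12 ± 6.3246)/2,
  λ_1 = 9.1623,  λ_2 = 2.8377.

Step 4 — unit eigenvector for λ_1: solve (Sigma - λ_1 I)v = 0. First row:
  (7 - 9.1623)·v_x + (-3)·v_y = 0, i.e. (-2.1623)·v_x + (-3)·v_y = 0,
  so v ∝ (b, λ_1 - a) = (-3, 2.1623); multiply by -1 so the first entry is positive: u = (3, -2.1623).
  ||u|| = √((3)² + (-2.1623)²) = √(13.6754) ≈ 3.698,
  v_1 = u/||u|| ≈ (0.8112, -0.5847) (||v_1|| = 1).

λ_1 = 9.1623,  λ_2 = 2.8377;  v_1 ≈ (0.8112, -0.5847)


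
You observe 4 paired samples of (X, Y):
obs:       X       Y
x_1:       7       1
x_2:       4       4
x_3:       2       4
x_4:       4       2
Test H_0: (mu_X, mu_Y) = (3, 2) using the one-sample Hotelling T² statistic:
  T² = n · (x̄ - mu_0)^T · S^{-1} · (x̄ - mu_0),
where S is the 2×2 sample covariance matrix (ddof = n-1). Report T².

Step 1 — sample mean vector:
  mean(X) = (7 + 4 + 2 + 4) / 4 = 17/4 = 4.25
  mean(Y) = (1 + 4 + 4 + 2) / 4 = 11/4 = 2.75
  x̄ = (4.25, 2.75),  deviation x̄ - mu_0 = (4.25, 2.75) - (3, 2) = (1.25, 0.75).

Step 2 — sample covariance matrix, S[i,j] = (1/(n-1)) · Σ_k (x_{k,i} - mean_i) · (x_{k,j} - mean_j), divisor n-1 = 3:
  S[X,X] = ((2.75)·(2.75) + (-0.25)·(-0.25) + (-2.25)·(-2.25) + (-0.25)·(-0.25)) / 3 = 12.75/3 = 4.25
  S[X,Y] = ((2.75)·(-1.75) + (-0.25)·(1.25) + (-2.25)·(1.25) + (-0.25)·(-0.75)) / 3 = -7.75/3 = -2.5833
  S[Y,Y] = ((-1.75)·(-1.75) + (1.25)·(1.25) + (1.25)·(1.25) + (-0.75)·(-0.75)) / 3 = 6.75/3 = 2.25
  S = [[4.25, -2.5833],
 [-2.5833, 2.25]].

Step 3 — invert S. det(S) = 4.25·2.25 - (-2.5833)² = 2.8889.
  S^{-1} = (1/det) · [[d, -b], [-b, a]] = [[0.7788, 0.8942],
 [0.8942, 1.4712]].

Step 4 — quadratic form (x̄ - mu_0)^T · S^{-1} · (x̄ - mu_0):
  S^{-1} · (x̄ - mu_0) = (1.6442, 2.2212),
  (x̄ - mu_0)^T · [...] = (1.25)·(1.6442) + (0.75)·(2.2212) = 3.7212.

Step 5 — scale by n: T² = 4 · 3.7212 = 14.8846.

T² ≈ 14.8846


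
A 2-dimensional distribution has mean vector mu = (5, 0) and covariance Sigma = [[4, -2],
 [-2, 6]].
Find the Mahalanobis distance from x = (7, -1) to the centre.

Step 1 — centre the observation: (x - mu) = (2, -1).

Step 2 — invert Sigma. det(Sigma) = 4·6 - (-2)² = 20.
  Sigma^{-1} = (1/det) · [[d, -b], [-b, a]] = [[0.3, 0.1],
 [0.1, 0.2]].

Step 3 — form the quadratic (x - mu)^T · Sigma^{-1} · (x - mu):
  Sigma^{-1} · (x - mu) = (0.5, 0).
  (x - mu)^T · [Sigma^{-1} · (x - mu)] = (2)·(0.5) + (-1)·(0) = 1.

Step 4 — take square root: d = √(1) ≈ 1.

d(x, mu) = √(1) ≈ 1


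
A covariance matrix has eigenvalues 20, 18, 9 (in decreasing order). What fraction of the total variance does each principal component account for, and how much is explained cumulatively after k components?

Step 1 — total variance = trace(Sigma) = Σ λ_i = 20 + 18 + 9 = 47.

Step 2 — fraction explained by component i = λ_i / Σ λ:
  PC1: 20/47 = 0.4255
  PC2: 18/47 = 0.383
  PC3: 9/47 = 0.1915

Step 3 — cumulative fraction after k components = (λ_1 + ... + λ_k) / Σ λ:
  k = 1: 20/47 = 0.4255
  k = 2: (20 + 18)/47 = 38/47 = 0.8085
  k = 3: (20 + 18 + 9)/47 = 47/47 = 1

Summary (fraction, with percent):

explained: PC1 0.4255 (42.55%), PC2 0.383 (38.3%), PC3 0.1915 (19.15%);  cumulative: 0.4255, 0.8085, 1


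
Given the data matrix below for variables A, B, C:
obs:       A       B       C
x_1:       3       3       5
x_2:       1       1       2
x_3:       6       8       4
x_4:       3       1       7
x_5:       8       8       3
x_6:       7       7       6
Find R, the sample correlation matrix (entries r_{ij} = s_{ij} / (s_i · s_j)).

Step 1 — column means:
  mean(A) = (3 + 1 + 6 + 3 + 8 + 7) / 6 = 28/6 = 4.6667
  mean(B) = (3 + 1 + 8 + 1 + 8 + 7) / 6 = 28/6 = 4.6667
  mean(C) = (5 + 2 + 4 + 7 + 3 + 6) / 6 = 27/6 = 4.5

Step 2 — sample variances and covariances s[i,j] = (1/(n-1)) · Σ_k (x_{k,i} - mean_i) · (x_{k,j} - mean_j), with n-1 = 5:
  s[A,A] = ((-1.6667)·(-1.6667) + (-3.6667)·(-3.6667) + (1.3333)·(1.3333) + (-1.6667)·(-1.6667) + (3.3333)·(3.3333) + (2.3333)·(2.3333)) / 5 = 37.3333/5 = 7.4667
  s[A,B] = ((-1.6667)·(-1.6667) + (-3.6667)·(-3.6667) + (1.3333)·(3.3333) + (-1.6667)·(-3.6667) + (3.3333)·(3.3333) + (2.3333)·(2.3333)) / 5 = 43.3333/5 = 8.6667
  s[A,C] = ((-1.6667)·(0.5) + (-3.6667)·(-2.5) + (1.3333)·(-0.5) + (-1.6667)·(2.5) + (3.3333)·(-1.5) + (2.3333)·(1.5)) / 5 = 2/5 = 0.4
  s[B,B] = ((-1.6667)·(-1.6667) + (-3.6667)·(-3.6667) + (3.3333)·(3.3333) + (-3.6667)·(-3.6667) + (3.3333)·(3.3333) + (2.3333)·(2.3333)) / 5 = 57.3333/5 = 11.4667
  s[B,C] = ((-1.6667)·(0.5) + (-3.6667)·(-2.5) + (3.3333)·(-0.5) + (-3.6667)·(2.5) + (3.3333)·(-1.5) + (2.3333)·(1.5)) / 5 = -4/5 = -0.8
  s[C,C] = ((0.5)·(0.5) + (-2.5)·(-2.5) + (-0.5)·(-0.5) + (2.5)·(2.5) + (-1.5)·(-1.5) + (1.5)·(1.5)) / 5 = 17.5/5 = 3.5
  Sample standard deviations s_i = √(s[i,i]):
  s(A) = √(7.4667) = 2.7325
  s(B) = √(11.4667) = 3.3862
  s(C) = √(3.5) = 1.8708

Step 3 — r_{ij} = s_{ij} / (s_i · s_j):
  r[A,A] = 1 (diagonal).
  r[A,B] = 8.6667 / (2.7325 · 3.3862) = 8.6667 / 9.253 = 0.9366
  r[A,C] = 0.4 / (2.7325 · 1.8708) = 0.4 / 5.1121 = 0.0782
  r[B,B] = 1 (diagonal).
  r[B,C] = -0.8 / (3.3862 · 1.8708) = -0.8 / 6.3351 = -0.1263
  r[C,C] = 1 (diagonal).

R is symmetric with unit diagonal. Assembling:

R = [[1, 0.9366, 0.0782],
 [0.9366, 1, -0.1263],
 [0.0782, -0.1263, 1]]


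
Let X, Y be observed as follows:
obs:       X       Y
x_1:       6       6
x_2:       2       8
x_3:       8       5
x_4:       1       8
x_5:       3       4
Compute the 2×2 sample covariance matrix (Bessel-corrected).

Step 1 — column means:
  mean(X) = (6 + 2 + 8 + 1 + 3) / 5 = 20/5 = 4
  mean(Y) = (6 + 8 + 5 + 8 + 4) / 5 = 31/5 = 6.2

Step 2 — sample covariance S[i,j] = (1/(n-1)) · Σ_k (x_{k,i} - mean_i) · (x_{k,j} - mean_j), with n-1 = 4.
  S[X,X] = ((2)·(2) + (-2)·(-2) + (4)·(4) + (-3)·(-3) + (-1)·(-1)) / 4 = 34/4 = 8.5
  S[X,Y] = ((2)·(-0.2) + (-2)·(1.8) + (4)·(-1.2) + (-3)·(1.8) + (-1)·(-2.2)) / 4 = -12/4 = -3
  S[Y,Y] = ((-0.2)·(-0.2) + (1.8)·(1.8) + (-1.2)·(-1.2) + (1.8)·(1.8) + (-2.2)·(-2.2)) / 4 = 12.8/4 = 3.2

S is symmetric (S[j,i] = S[i,j]). Assembling:

S = [[8.5, -3],
 [-3, 3.2]]


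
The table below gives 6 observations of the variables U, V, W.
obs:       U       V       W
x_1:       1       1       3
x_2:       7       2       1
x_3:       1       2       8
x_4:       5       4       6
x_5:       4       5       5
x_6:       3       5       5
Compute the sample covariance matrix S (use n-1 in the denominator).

Step 1 — column means:
  mean(U) = (1 + 7 + 1 + 5 + 4 + 3) / 6 = 21/6 = 3.5
  mean(V) = (1 + 2 + 2 + 4 + 5 + 5) / 6 = 19/6 = 3.1667
  mean(W) = (3 + 1 + 8 + 6 + 5 + 5) / 6 = 28/6 = 4.6667

Step 2 — sample covariance S[i,j] = (1/(n-1)) · Σ_k (x_{k,i} - mean_i) · (x_{k,j} - mean_j), with n-1 = 5.
  S[U,U] = ((-2.5)·(-2.5) + (3.5)·(3.5) + (-2.5)·(-2.5) + (1.5)·(1.5) + (0.5)·(0.5) + (-0.5)·(-0.5)) / 5 = 27.5/5 = 5.5
  S[U,V] = ((-2.5)·(-2.1667) + (3.5)·(-1.1667) + (-2.5)·(-1.1667) + (1.5)·(0.8333) + (0.5)·(1.8333) + (-0.5)·(1.8333)) / 5 = 5.5/5 = 1.1
  S[U,W] = ((-2.5)·(-1.6667) + (3.5)·(-3.6667) + (-2.5)·(3.3333) + (1.5)·(1.3333) + (0.5)·(0.3333) + (-0.5)·(0.3333)) / 5 = -15/5 = -3
  S[V,V] = ((-2.1667)·(-2.1667) + (-1.1667)·(-1.1667) + (-1.1667)·(-1.1667) + (0.8333)·(0.8333) + (1.8333)·(1.8333) + (1.8333)·(1.8333)) / 5 = 14.8333/5 = 2.9667
  S[V,W] = ((-2.1667)·(-1.6667) + (-1.1667)·(-3.6667) + (-1.1667)·(3.3333) + (0.8333)·(1.3333) + (1.8333)·(0.3333) + (1.8333)·(0.3333)) / 5 = 6.3333/5 = 1.2667
  S[W,W] = ((-1.6667)·(-1.6667) + (-3.6667)·(-3.6667) + (3.3333)·(3.3333) + (1.3333)·(1.3333) + (0.3333)·(0.3333) + (0.3333)·(0.3333)) / 5 = 29.3333/5 = 5.8667

S is symmetric (S[j,i] = S[i,j]). Assembling:

S = [[5.5, 1.1, -3],
 [1.1, 2.9667, 1.2667],
 [-3, 1.2667, 5.8667]]


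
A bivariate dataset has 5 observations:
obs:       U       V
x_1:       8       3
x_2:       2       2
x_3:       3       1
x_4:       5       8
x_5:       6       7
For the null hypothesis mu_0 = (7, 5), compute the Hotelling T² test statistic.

Step 1 — sample mean vector:
  mean(U) = (8 + 2 + 3 + 5 + 6) / 5 = 24/5 = 4.8
  mean(V) = (3 + 2 + 1 + 8 + 7) / 5 = 21/5 = 4.2
  x̄ = (4.8, 4.2),  deviation x̄ - mu_0 = (4.8, 4.2) - (7, 5) = (-2.2, -0.8).

Step 2 — sample covariance matrix, S[i,j] = (1/(n-1)) · Σ_k (x_{k,i} - mean_i) · (x_{k,j} - mean_j), divisor n-1 = 4:
  S[U,U] = ((3.2)·(3.2) + (-2.8)·(-2.8) + (-1.8)·(-1.8) + (0.2)·(0.2) + (1.2)·(1.2)) / 4 = 22.8/4 = 5.7
  S[U,V] = ((3.2)·(-1.2) + (-2.8)·(-2.2) + (-1.8)·(-3.2) + (0.2)·(3.8) + (1.2)·(2.8)) / 4 = 12.2/4 = 3.05
  S[V,V] = ((-1.2)·(-1.2) + (-2.2)·(-2.2) + (-3.2)·(-3.2) + (3.8)·(3.8) + (2.8)·(2.8)) / 4 = 38.8/4 = 9.7
  S = [[5.7, 3.05],
 [3.05, 9.7]].

Step 3 — invert S. det(S) = 5.7·9.7 - (3.05)² = 45.9875.
  S^{-1} = (1/det) · [[d, -b], [-b, a]] = [[0.2109, -0.0663],
 [-0.0663, 0.1239]].

Step 4 — quadratic form (x̄ - mu_0)^T · S^{-1} · (x̄ - mu_0):
  S^{-1} · (x̄ - mu_0) = (-0.411, 0.0468),
  (x̄ - mu_0)^T · [...] = (-2.2)·(-0.411) + (-0.8)·(0.0468) = 0.8668.

Step 5 — scale by n: T² = 5 · 0.8668 = 4.3338.

T² ≈ 4.3338


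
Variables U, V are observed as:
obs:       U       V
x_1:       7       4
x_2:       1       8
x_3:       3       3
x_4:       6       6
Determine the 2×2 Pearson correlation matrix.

Step 1 — column means:
  mean(U) = (7 + 1 + 3 + 6) / 4 = 17/4 = 4.25
  mean(V) = (4 + 8 + 3 + 6) / 4 = 21/4 = 5.25

Step 2 — sample variances and covariances s[i,j] = (1/(n-1)) · Σ_k (x_{k,i} - mean_i) · (x_{k,j} - mean_j), with n-1 = 3:
  s[U,U] = ((2.75)·(2.75) + (-3.25)·(-3.25) + (-1.25)·(-1.25) + (1.75)·(1.75)) / 3 = 22.75/3 = 7.5833
  s[U,V] = ((2.75)·(-1.25) + (-3.25)·(2.75) + (-1.25)·(-2.25) + (1.75)·(0.75)) / 3 = -8.25/3 = -2.75
  s[V,V] = ((-1.25)·(-1.25) + (2.75)·(2.75) + (-2.25)·(-2.25) + (0.75)·(0.75)) / 3 = 14.75/3 = 4.9167
  Sample standard deviations s_i = √(s[i,i]):
  s(U) = √(7.5833) = 2.7538
  s(V) = √(4.9167) = 2.2174

Step 3 — r_{ij} = s_{ij} / (s_i · s_j):
  r[U,U] = 1 (diagonal).
  r[U,V] = -2.75 / (2.7538 · 2.2174) = -2.75 / 6.1061 = -0.4504
  r[V,V] = 1 (diagonal).

R is symmetric with unit diagonal. Assembling:

R = [[1, -0.4504],
 [-0.4504, 1]]


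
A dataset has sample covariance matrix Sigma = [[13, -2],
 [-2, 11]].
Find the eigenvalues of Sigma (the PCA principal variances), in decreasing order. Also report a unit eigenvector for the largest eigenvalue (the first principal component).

Step 1 — characteristic polynomial of 2×2 Sigma:
  det(Sigma - λI) = λ² - trace · λ + det = 0.
  trace = 13 + 11 = 24, det = 13·11 - (-2)² = 139.
Step 2 — discriminant:
  Δ = trace² - 4·det = 576 - 556 = 20.
Step 3 — eigenvalues:
  λ = (trace ± √Δ)/2 = (24 ± 4.4721)/2,
  λ_1 = 14.2361,  λ_2 = 9.7639.

Step 4 — unit eigenvector for λ_1: solve (Sigma - λ_1 I)v = 0. First row:
  (13 - 14.2361)·v_x + (-2)·v_y = 0, i.e. (-1.2361)·v_x + (-2)·v_y = 0,
  so v ∝ (b, λ_1 - a) = (-2, 1.2361); multiply by -1 so the first entry is positive: u = (2, -1.2361).
  ||u|| = √((2)² + (-1.2361)²) = √(5.5279) ≈ 2.3511,
  v_1 = u/||u|| ≈ (0.8507, -0.5257) (||v_1|| = 1).

λ_1 = 14.2361,  λ_2 = 9.7639;  v_1 ≈ (0.8507, -0.5257)


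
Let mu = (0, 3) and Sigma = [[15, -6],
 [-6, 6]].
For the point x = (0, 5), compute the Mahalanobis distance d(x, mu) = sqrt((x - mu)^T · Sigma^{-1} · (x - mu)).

Step 1 — centre the observation: (x - mu) = (0, 2).

Step 2 — invert Sigma. det(Sigma) = 15·6 - (-6)² = 54.
  Sigma^{-1} = (1/det) · [[d, -b], [-b, a]] = [[0.1111, 0.1111],
 [0.1111, 0.2778]].

Step 3 — form the quadratic (x - mu)^T · Sigma^{-1} · (x - mu):
  Sigma^{-1} · (x - mu) = (0.2222, 0.5556).
  (x - mu)^T · [Sigma^{-1} · (x - mu)] = (0)·(0.2222) + (2)·(0.5556) = 1.1111.

Step 4 — take square root: d = √(1.1111) ≈ 1.0541.

d(x, mu) = √(1.1111) ≈ 1.0541


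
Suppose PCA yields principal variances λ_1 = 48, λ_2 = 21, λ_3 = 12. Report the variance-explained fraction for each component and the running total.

Step 1 — total variance = trace(Sigma) = Σ λ_i = 48 + 21 + 12 = 81.

Step 2 — fraction explained by component i = λ_i / Σ λ:
  PC1: 48/81 = 0.5926
  PC2: 21/81 = 0.2593
  PC3: 12/81 = 0.1481

Step 3 — cumulative fraction after k components = (λ_1 + ... + λ_k) / Σ λ:
  k = 1: 48/81 = 0.5926
  k = 2: (48 + 21)/81 = 69/81 = 0.8519
  k = 3: (48 + 21 + 12)/81 = 81/81 = 1

Summary (fraction, with percent):

explained: PC1 0.5926 (59.26%), PC2 0.2593 (25.93%), PC3 0.1481 (14.81%);  cumulative: 0.5926, 0.8519, 1


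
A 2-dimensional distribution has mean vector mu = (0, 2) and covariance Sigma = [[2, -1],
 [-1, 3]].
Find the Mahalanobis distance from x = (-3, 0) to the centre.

Step 1 — centre the observation: (x - mu) = (-3, -2).

Step 2 — invert Sigma. det(Sigma) = 2·3 - (-1)² = 5.
  Sigma^{-1} = (1/det) · [[d, -b], [-b, a]] = [[0.6, 0.2],
 [0.2, 0.4]].

Step 3 — form the quadratic (x - mu)^T · Sigma^{-1} · (x - mu):
  Sigma^{-1} · (x - mu) = (-2.2, -1.4).
  (x - mu)^T · [Sigma^{-1} · (x - mu)] = (-3)·(-2.2) + (-2)·(-1.4) = 9.4.

Step 4 — take square root: d = √(9.4) ≈ 3.0659.

d(x, mu) = √(9.4) ≈ 3.0659


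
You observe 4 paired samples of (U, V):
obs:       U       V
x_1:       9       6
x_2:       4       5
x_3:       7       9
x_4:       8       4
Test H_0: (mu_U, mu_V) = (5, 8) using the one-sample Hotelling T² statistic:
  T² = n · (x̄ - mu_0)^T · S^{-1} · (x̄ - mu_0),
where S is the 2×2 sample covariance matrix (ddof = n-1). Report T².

Step 1 — sample mean vector:
  mean(U) = (9 + 4 + 7 + 8) / 4 = 28/4 = 7
  mean(V) = (6 + 5 + 9 + 4) / 4 = 24/4 = 6
  x̄ = (7, 6),  deviation x̄ - mu_0 = (7, 6) - (5, 8) = (2, -2).

Step 2 — sample covariance matrix, S[i,j] = (1/(n-1)) · Σ_k (x_{k,i} - mean_i) · (x_{k,j} - mean_j), divisor n-1 = 3:
  S[U,U] = ((2)·(2) + (-3)·(-3) + (0)·(0) + (1)·(1)) / 3 = 14/3 = 4.6667
  S[U,V] = ((2)·(0) + (-3)·(-1) + (0)·(3) + (1)·(-2)) / 3 = 1/3 = 0.3333
  S[V,V] = ((0)·(0) + (-1)·(-1) + (3)·(3) + (-2)·(-2)) / 3 = 14/3 = 4.6667
  S = [[4.6667, 0.3333],
 [0.3333, 4.6667]].

Step 3 — invert S. det(S) = 4.6667·4.6667 - (0.3333)² = 21.6667.
  S^{-1} = (1/det) · [[d, -b], [-b, a]] = [[0.2154, -0.0154],
 [-0.0154, 0.2154]].

Step 4 — quadratic form (x̄ - mu_0)^T · S^{-1} · (x̄ - mu_0):
  S^{-1} · (x̄ - mu_0) = (0.4615, -0.4615),
  (x̄ - mu_0)^T · [...] = (2)·(0.4615) + (-2)·(-0.4615) = 1.8462.

Step 5 — scale by n: T² = 4 · 1.8462 = 7.3846.

T² ≈ 7.3846


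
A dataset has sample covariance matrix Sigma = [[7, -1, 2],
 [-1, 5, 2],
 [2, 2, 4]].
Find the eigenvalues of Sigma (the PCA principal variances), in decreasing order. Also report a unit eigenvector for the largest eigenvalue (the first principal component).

Step 1 — characteristic polynomial p(λ) = det(λI - Sigma) = λ³ - tr·λ² + c_1·λ - det, where tr = trace, c_1 = sum of the principal 2×2 minors, det = det(Sigma):
  tr = 7 + 5 + 4 = 16,
  c_1 = (7·5 - (-1)²) + (7·4 - (2)²) + (5·4 - (2)²) = 34 + 24 + 16 = 74,
  det = 7·(5·4 - (2)²) - (-1)·((-1)·4 - (2)·(2)) + (2)·((-1)·(2) - 5·(2)) = 7·(16) - (-1)·(-8) + (2)·(-12) = 80.
  So p(λ) = λ³ - 16λ² + 74λ - 80.
Step 2 — look for an integer root (rational root theorem: any rational root is an integer divisor of 80). Testing λ = 8:
  p(8) = 512 - 1024 + 592 - 80 = 0  ✓
  Dividing out (λ - 8): p(λ) = (λ - 8)(λ² - 8λ + 10).
Step 3 — remaining eigenvalues from the quadratic λ² - 8λ + 10 = 0:
  Δ = 8² - 4·10 = 64 - 40 = 24,  λ = (8 ± √24)/2 = (8 ± 4.899)/2 ≈ 6.4495 or 1.5505.
  Sorted: λ_1 = 8,  λ_2 = 6.4495,  λ_3 = 1.5505  (check: sum = 16 = tr ✓).

Step 4 — unit eigenvector for λ_1 = 8: v spans the null space of (Sigma - λ_1 I), whose rows are
  r_1 = (-1, -1, 2),  r_2 = (-1, -3, 2),  r_3 = (2, 2, -4).
  v is orthogonal to every row, so take v ∝ r_1 × r_2 = ((-1)·(2) - (2)·(-3), (2)·(-1) - (-1)·(2), (-1)·(-3) - (-1)·(-1)) = (4, 0, 2).
  Rescale (divide by 2): u = (2, 0, 1).
  ||u|| = √((2)² + (0)² + (1)²) = √(5) ≈ 2.2361,  v_1 = u/||u|| ≈ (0.8944, 0, 0.4472) (||v_1|| = 1).

λ_1 = 8,  λ_2 = 6.4495,  λ_3 = 1.5505;  v_1 ≈ (0.8944, 0, 0.4472)


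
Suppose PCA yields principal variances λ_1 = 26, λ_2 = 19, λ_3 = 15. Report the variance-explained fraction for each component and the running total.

Step 1 — total variance = trace(Sigma) = Σ λ_i = 26 + 19 + 15 = 60.

Step 2 — fraction explained by component i = λ_i / Σ λ:
  PC1: 26/60 = 0.4333
  PC2: 19/60 = 0.3167
  PC3: 15/60 = 0.25

Step 3 — cumulative fraction after k components = (λ_1 + ... + λ_k) / Σ λ:
  k = 1: 26/60 = 0.4333
  k = 2: (26 + 19)/60 = 45/60 = 0.75
  k = 3: (26 + 19 + 15)/60 = 60/60 = 1

Summary (fraction, with percent):

explained: PC1 0.4333 (43.33%), PC2 0.3167 (31.67%), PC3 0.25 (25%);  cumulative: 0.4333, 0.75, 1


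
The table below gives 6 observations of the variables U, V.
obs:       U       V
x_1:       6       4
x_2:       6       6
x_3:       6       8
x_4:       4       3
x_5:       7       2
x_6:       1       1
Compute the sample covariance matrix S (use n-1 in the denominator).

Step 1 — column means:
  mean(U) = (6 + 6 + 6 + 4 + 7 + 1) / 6 = 30/6 = 5
  mean(V) = (4 + 6 + 8 + 3 + 2 + 1) / 6 = 24/6 = 4

Step 2 — sample covariance S[i,j] = (1/(n-1)) · Σ_k (x_{k,i} - mean_i) · (x_{k,j} - mean_j), with n-1 = 5.
  S[U,U] = ((1)·(1) + (1)·(1) + (1)·(1) + (-1)·(-1) + (2)·(2) + (-4)·(-4)) / 5 = 24/5 = 4.8
  S[U,V] = ((1)·(0) + (1)·(2) + (1)·(4) + (-1)·(-1) + (2)·(-2) + (-4)·(-3)) / 5 = 15/5 = 3
  S[V,V] = ((0)·(0) + (2)·(2) + (4)·(4) + (-1)·(-1) + (-2)·(-2) + (-3)·(-3)) / 5 = 34/5 = 6.8

S is symmetric (S[j,i] = S[i,j]). Assembling:

S = [[4.8, 3],
 [3, 6.8]]


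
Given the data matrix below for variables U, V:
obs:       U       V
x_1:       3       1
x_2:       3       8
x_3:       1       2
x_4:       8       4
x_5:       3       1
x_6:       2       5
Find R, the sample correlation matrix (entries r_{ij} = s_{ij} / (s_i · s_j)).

Step 1 — column means:
  mean(U) = (3 + 3 + 1 + 8 + 3 + 2) / 6 = 20/6 = 3.3333
  mean(V) = (1 + 8 + 2 + 4 + 1 + 5) / 6 = 21/6 = 3.5

Step 2 — sample variances and covariances s[i,j] = (1/(n-1)) · Σ_k (x_{k,i} - mean_i) · (x_{k,j} - mean_j), with n-1 = 5:
  s[U,U] = ((-0.3333)·(-0.3333) + (-0.3333)·(-0.3333) + (-2.3333)·(-2.3333) + (4.6667)·(4.6667) + (-0.3333)·(-0.3333) + (-1.3333)·(-1.3333)) / 5 = 29.3333/5 = 5.8667
  s[U,V] = ((-0.3333)·(-2.5) + (-0.3333)·(4.5) + (-2.3333)·(-1.5) + (4.6667)·(0.5) + (-0.3333)·(-2.5) + (-1.3333)·(1.5)) / 5 = 4/5 = 0.8
  s[V,V] = ((-2.5)·(-2.5) + (4.5)·(4.5) + (-1.5)·(-1.5) + (0.5)·(0.5) + (-2.5)·(-2.5) + (1.5)·(1.5)) / 5 = 37.5/5 = 7.5
  Sample standard deviations s_i = √(s[i,i]):
  s(U) = √(5.8667) = 2.4221
  s(V) = √(7.5) = 2.7386

Step 3 — r_{ij} = s_{ij} / (s_i · s_j):
  r[U,U] = 1 (diagonal).
  r[U,V] = 0.8 / (2.4221 · 2.7386) = 0.8 / 6.6332 = 0.1206
  r[V,V] = 1 (diagonal).

R is symmetric with unit diagonal. Assembling:

R = [[1, 0.1206],
 [0.1206, 1]]


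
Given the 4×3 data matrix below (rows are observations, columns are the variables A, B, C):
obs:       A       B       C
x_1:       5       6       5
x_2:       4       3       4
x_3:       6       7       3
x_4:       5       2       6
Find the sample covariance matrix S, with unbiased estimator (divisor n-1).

Step 1 — column means:
  mean(A) = (5 + 4 + 6 + 5) / 4 = 20/4 = 5
  mean(B) = (6 + 3 + 7 + 2) / 4 = 18/4 = 4.5
  mean(C) = (5 + 4 + 3 + 6) / 4 = 18/4 = 4.5

Step 2 — sample covariance S[i,j] = (1/(n-1)) · Σ_k (x_{k,i} - mean_i) · (x_{k,j} - mean_j), with n-1 = 3.
  S[A,A] = ((0)·(0) + (-1)·(-1) + (1)·(1) + (0)·(0)) / 3 = 2/3 = 0.6667
  S[A,B] = ((0)·(1.5) + (-1)·(-1.5) + (1)·(2.5) + (0)·(-2.5)) / 3 = 4/3 = 1.3333
  S[A,C] = ((0)·(0.5) + (-1)·(-0.5) + (1)·(-1.5) + (0)·(1.5)) / 3 = -1/3 = -0.3333
  S[B,B] = ((1.5)·(1.5) + (-1.5)·(-1.5) + (2.5)·(2.5) + (-2.5)·(-2.5)) / 3 = 17/3 = 5.6667
  S[B,C] = ((1.5)·(0.5) + (-1.5)·(-0.5) + (2.5)·(-1.5) + (-2.5)·(1.5)) / 3 = -6/3 = -2
  S[C,C] = ((0.5)·(0.5) + (-0.5)·(-0.5) + (-1.5)·(-1.5) + (1.5)·(1.5)) / 3 = 5/3 = 1.6667

S is symmetric (S[j,i] = S[i,j]). Assembling:

S = [[0.6667, 1.3333, -0.3333],
 [1.3333, 5.6667, -2],
 [-0.3333, -2, 1.6667]]


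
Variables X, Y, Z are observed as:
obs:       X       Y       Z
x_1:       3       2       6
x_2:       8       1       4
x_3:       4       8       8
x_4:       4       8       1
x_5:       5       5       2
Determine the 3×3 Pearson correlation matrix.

Step 1 — column means:
  mean(X) = (3 + 8 + 4 + 4 + 5) / 5 = 24/5 = 4.8
  mean(Y) = (2 + 1 + 8 + 8 + 5) / 5 = 24/5 = 4.8
  mean(Z) = (6 + 4 + 8 + 1 + 2) / 5 = 21/5 = 4.2

Step 2 — sample variances and covariances s[i,j] = (1/(n-1)) · Σ_k (x_{k,i} - mean_i) · (x_{k,j} - mean_j), with n-1 = 4:
  s[X,X] = ((-1.8)·(-1.8) + (3.2)·(3.2) + (-0.8)·(-0.8) + (-0.8)·(-0.8) + (0.2)·(0.2)) / 4 = 14.8/4 = 3.7
  s[X,Y] = ((-1.8)·(-2.8) + (3.2)·(-3.8) + (-0.8)·(3.2) + (-0.8)·(3.2) + (0.2)·(0.2)) / 4 = -12.2/4 = -3.05
  s[X,Z] = ((-1.8)·(1.8) + (3.2)·(-0.2) + (-0.8)·(3.8) + (-0.8)·(-3.2) + (0.2)·(-2.2)) / 4 = -4.8/4 = -1.2
  s[Y,Y] = ((-2.8)·(-2.8) + (-3.8)·(-3.8) + (3.2)·(3.2) + (3.2)·(3.2) + (0.2)·(0.2)) / 4 = 42.8/4 = 10.7
  s[Y,Z] = ((-2.8)·(1.8) + (-3.8)·(-0.2) + (3.2)·(3.8) + (3.2)·(-3.2) + (0.2)·(-2.2)) / 4 = -2.8/4 = -0.7
  s[Z,Z] = ((1.8)·(1.8) + (-0.2)·(-0.2) + (3.8)·(3.8) + (-3.2)·(-3.2) + (-2.2)·(-2.2)) / 4 = 32.8/4 = 8.2
  Sample standard deviations s_i = √(s[i,i]):
  s(X) = √(3.7) = 1.9235
  s(Y) = √(10.7) = 3.2711
  s(Z) = √(8.2) = 2.8636

Step 3 — r_{ij} = s_{ij} / (s_i · s_j):
  r[X,X] = 1 (diagonal).
  r[X,Y] = -3.05 / (1.9235 · 3.2711) = -3.05 / 6.2921 = -0.4847
  r[X,Z] = -1.2 / (1.9235 · 2.8636) = -1.2 / 5.5082 = -0.2179
  r[Y,Y] = 1 (diagonal).
  r[Y,Z] = -0.7 / (3.2711 · 2.8636) = -0.7 / 9.367 = -0.0747
  r[Z,Z] = 1 (diagonal).

R is symmetric with unit diagonal. Assembling:

R = [[1, -0.4847, -0.2179],
 [-0.4847, 1, -0.0747],
 [-0.2179, -0.0747, 1]]


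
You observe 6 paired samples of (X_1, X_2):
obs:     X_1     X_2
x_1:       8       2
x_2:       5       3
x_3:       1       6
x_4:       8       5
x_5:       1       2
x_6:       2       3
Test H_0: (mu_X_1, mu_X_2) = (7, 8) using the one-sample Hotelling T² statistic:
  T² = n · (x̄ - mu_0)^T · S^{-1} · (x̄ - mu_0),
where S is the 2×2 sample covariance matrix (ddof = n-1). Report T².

Step 1 — sample mean vector:
  mean(X_1) = (8 + 5 + 1 + 8 + 1 + 2) / 6 = 25/6 = 4.1667
  mean(X_2) = (2 + 3 + 6 + 5 + 2 + 3) / 6 = 21/6 = 3.5
  x̄ = (4.1667, 3.5),  deviation x̄ - mu_0 = (4.1667, 3.5) - (7, 8) = (-2.8333, -4.5).

Step 2 — sample covariance matrix, S[i,j] = (1/(n-1)) · Σ_k (x_{k,i} - mean_i) · (x_{k,j} - mean_j), divisor n-1 = 5:
  S[X_1,X_1] = ((3.8333)·(3.8333) + (0.8333)·(0.8333) + (-3.1667)·(-3.1667) + (3.8333)·(3.8333) + (-3.1667)·(-3.1667) + (-2.1667)·(-2.1667)) / 5 = 54.8333/5 = 10.9667
  S[X_1,X_2] = ((3.8333)·(-1.5) + (0.8333)·(-0.5) + (-3.1667)·(2.5) + (3.8333)·(1.5) + (-3.1667)·(-1.5) + (-2.1667)·(-0.5)) / 5 = -2.5/5 = -0.5
  S[X_2,X_2] = ((-1.5)·(-1.5) + (-0.5)·(-0.5) + (2.5)·(2.5) + (1.5)·(1.5) + (-1.5)·(-1.5) + (-0.5)·(-0.5)) / 5 = 13.5/5 = 2.7
  S = [[10.9667, -0.5],
 [-0.5, 2.7]].

Step 3 — invert S. det(S) = 10.9667·2.7 - (-0.5)² = 29.36.
  S^{-1} = (1/det) · [[d, -b], [-b, a]] = [[0.092, 0.017],
 [0.017, 0.3735]].

Step 4 — quadratic form (x̄ - mu_0)^T · S^{-1} · (x̄ - mu_0):
  S^{-1} · (x̄ - mu_0) = (-0.3372, -1.7291),
  (x̄ - mu_0)^T · [...] = (-2.8333)·(-0.3372) + (-4.5)·(-1.7291) = 8.7364.

Step 5 — scale by n: T² = 6 · 8.7364 = 52.4183.

T² ≈ 52.4183
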